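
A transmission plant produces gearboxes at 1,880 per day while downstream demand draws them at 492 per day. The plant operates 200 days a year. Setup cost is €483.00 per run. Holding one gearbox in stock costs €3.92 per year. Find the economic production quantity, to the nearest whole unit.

Q* ≈ 5,731 gearboxes

Annual demand D = 492 × 200 = 98,400.
Production build-up factor (1 − d/p) = 1 − 492/1,880 = 0.7383.
Q* = √(2DS / (H(1 − d/p))) = √(2 × 98,400 × 483 / (3.92 × 0.7383)).
= √(95,054,400 / 2.8941) ≈ 5730.959.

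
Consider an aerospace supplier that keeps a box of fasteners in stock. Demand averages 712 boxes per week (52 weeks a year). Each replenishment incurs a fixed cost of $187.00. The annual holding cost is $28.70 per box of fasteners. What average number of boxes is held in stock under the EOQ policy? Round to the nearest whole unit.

Annual demand D = 712 × 52 = 37,024.
EOQ = √(2DS/H) = √(2 × 37,024 × 187 / 28.7) ≈ 694.60.
Average inventory = Q*/2 ≈ 694.60 / 2 = 347.301.

Average inventory ≈ 347 boxes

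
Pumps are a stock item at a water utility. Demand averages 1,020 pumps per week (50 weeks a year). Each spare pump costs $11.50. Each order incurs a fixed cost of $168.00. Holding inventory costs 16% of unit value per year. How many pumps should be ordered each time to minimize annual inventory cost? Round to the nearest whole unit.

Q* ≈ 3,052 pumps

Annual demand D = 1,020 × 50 = 51,000.
Holding cost H = 0.16 × $11.50 = $1.8400 per unit per year.
EOQ = √(2DS / H) = √(2 × 51,000 × 168 / 1.84).
= √(17,136,000 / 1.84) = √9,313,043.4783 ≈ 3051.728.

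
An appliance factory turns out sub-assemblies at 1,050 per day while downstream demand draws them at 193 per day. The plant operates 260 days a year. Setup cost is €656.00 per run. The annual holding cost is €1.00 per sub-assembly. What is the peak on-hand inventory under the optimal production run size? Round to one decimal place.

Annual demand D = 193 × 260 = 50,180.
Production build-up factor (1 − d/p) = 1 − 193/1,050 = 0.8162.
Q* = √(2DS / (H(1 − d/p))) = √(2 × 50,180 × 656 / (1 × 0.8162)).
= √(65,836,160 / 0.8162) ≈ 8981.244.
Maximum inventory = Q*(1 − d/p) = 8981.244 × 0.8162 ≈ 7330.406.

I_max ≈ 7,330.4 sub-assemblies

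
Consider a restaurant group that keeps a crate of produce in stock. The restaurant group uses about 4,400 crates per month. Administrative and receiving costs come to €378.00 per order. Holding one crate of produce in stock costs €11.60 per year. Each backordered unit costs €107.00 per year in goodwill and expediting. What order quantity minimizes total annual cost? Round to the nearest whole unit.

Annual demand D = 4,400 × 12 = 52,800.
With planned backorders, Q* = √(2DS/H) · √((H+B)/B).
√(2DS/H) = √(2 × 52,800 × 378 / 11.6) = 1855.021.
√((H+B)/B) = √((11.6+107)/107) = 1.0528.
Q* ≈ 1952.987.

Q* ≈ 1,953 crates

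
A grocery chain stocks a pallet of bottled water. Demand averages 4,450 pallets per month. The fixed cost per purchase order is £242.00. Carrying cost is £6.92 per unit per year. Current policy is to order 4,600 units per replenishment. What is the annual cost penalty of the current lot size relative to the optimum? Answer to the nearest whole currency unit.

Extra cost ≈ £5,352 per year

Annual demand D = 4,450 × 12 = 53,400.
EOQ = √(2DS/H) = √(2 × 53,400 × 242 / 6.92) ≈ 1932.59.
Cost at Q* = (D/Q*)S + (Q*/2)H = √(2DSH) ≈ £13,373.54.
Cost at Q = 4,600: (53,400/4,600)×242 + (4,600/2)×6.92 = £2,809.30 + £15,916.00 = £18,725.30.
Excess = £18,725.30 − £13,373.54 = £5,351.77.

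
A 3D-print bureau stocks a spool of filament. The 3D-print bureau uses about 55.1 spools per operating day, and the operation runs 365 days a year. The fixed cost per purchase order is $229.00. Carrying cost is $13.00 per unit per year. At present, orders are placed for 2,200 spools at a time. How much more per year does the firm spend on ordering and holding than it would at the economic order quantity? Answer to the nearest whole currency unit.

Annual demand D = 55.1 × 365 = 20,111.5.
EOQ = √(2DS/H) = √(2 × 20,111.5 × 229 / 13) ≈ 841.75.
Cost at Q* = (D/Q*)S + (Q*/2)H = √(2DSH) ≈ $10,942.75.
Cost at Q = 2,200: (20,111.5/2,200)×229 + (2,200/2)×13 = $2,093.42 + $14,300.00 = $16,393.42.
Excess = $16,393.42 − $10,942.75 = $5,450.67.

Extra cost ≈ $5,451 per year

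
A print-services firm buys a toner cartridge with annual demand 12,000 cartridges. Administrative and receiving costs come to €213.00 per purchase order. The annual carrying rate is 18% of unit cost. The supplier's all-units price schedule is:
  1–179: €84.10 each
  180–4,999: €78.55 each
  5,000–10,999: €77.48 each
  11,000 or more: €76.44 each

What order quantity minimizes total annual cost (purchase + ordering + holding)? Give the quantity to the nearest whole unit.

Holding cost per unit per year at price C is H = 0.18·C.
For each price level, check whether its EOQ is feasible; otherwise the best quantity at that price is the breakpoint.
Tier 1 (€84.10): EOQ = 581.1 exceeds tier's upper bound 179, so this tier is dominated.
EOQ at €78.55 = 601.3 (feasible in tier 2): TC = 12,000×€78.55 + (12,000/601.3)×213 + (601.3/2)×0.18×€78.55 = €951,101.68.
EOQ at €77.48 = 605.4 < 5000, so use break Q=5000: TC = 12,000×€77.48 + (12,000/5000.0)×213 + (5000.0/2)×0.18×€77.48 = €965,137.20.
EOQ at €76.44 = 609.5 < 11000, so use break Q=11000: TC = 12,000×€76.44 + (12,000/11000.0)×213 + (11000.0/2)×0.18×€76.44 = €993,187.96.
Lowest total cost is €951,101.68 at Q = 601.3.

Q* ≈ 601 cartridges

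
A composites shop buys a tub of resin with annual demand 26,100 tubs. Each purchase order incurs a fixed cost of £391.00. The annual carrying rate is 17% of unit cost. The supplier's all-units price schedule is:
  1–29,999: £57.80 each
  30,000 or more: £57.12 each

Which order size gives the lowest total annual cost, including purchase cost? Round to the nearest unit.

Holding cost per unit per year at price C is H = 0.17·C.
For each price level, check whether its EOQ is feasible; otherwise the best quantity at that price is the breakpoint.
EOQ at £57.80 = 1441.2 (feasible in tier 1): TC = 26,100×£57.80 + (26,100/1441.2)×391 + (1441.2/2)×0.17×£57.80 = £1,522,741.59.
EOQ at £57.12 = 1449.8 < 30000, so use break Q=30000: TC = 26,100×£57.12 + (26,100/30000.0)×391 + (30000.0/2)×0.17×£57.12 = £1,636,828.17.
Lowest total cost is £1,522,741.59 at Q = 1441.2.

Q* ≈ 1,441 tubs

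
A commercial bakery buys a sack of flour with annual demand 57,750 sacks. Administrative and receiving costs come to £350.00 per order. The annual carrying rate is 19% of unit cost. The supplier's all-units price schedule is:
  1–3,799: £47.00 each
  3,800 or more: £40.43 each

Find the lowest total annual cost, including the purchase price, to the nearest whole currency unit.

Holding cost per unit per year at price C is H = 0.19·C.
For each price level, check whether its EOQ is feasible; otherwise the best quantity at that price is the breakpoint.
EOQ at £47.00 = 2127.6 (feasible in tier 1): TC = 57,750×£47.00 + (57,750/2127.6)×350 + (2127.6/2)×0.19×£47.00 = £2,733,249.87.
EOQ at £40.43 = 2294.0 < 3800, so use break Q=3800: TC = 57,750×£40.43 + (57,750/3800.0)×350 + (3800.0/2)×0.19×£40.43 = £2,354,746.81.
Lowest total cost among the candidates is at Q = 3800.0.

TC* ≈ £2,354,747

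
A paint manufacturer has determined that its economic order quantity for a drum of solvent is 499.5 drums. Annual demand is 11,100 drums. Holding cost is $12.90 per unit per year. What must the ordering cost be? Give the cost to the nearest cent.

S ≈ $144.98

The basic EOQ model gives Q* = √(2DS/H); rearrange for the unknown.
From Q* = √(2DS/H): S = Q*²H / (2D) = 499.5² × 12.9 / (2 × 11,100) = 144.9799.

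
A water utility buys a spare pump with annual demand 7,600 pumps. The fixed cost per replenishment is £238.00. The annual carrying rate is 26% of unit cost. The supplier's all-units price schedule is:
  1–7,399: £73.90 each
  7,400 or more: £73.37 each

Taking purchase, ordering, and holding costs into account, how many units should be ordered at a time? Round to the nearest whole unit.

Q* ≈ 434 pumps

Holding cost per unit per year at price C is H = 0.26·C.
Candidates are each tier's EOQ (if it falls in that tier) and each price-break quantity.
EOQ at £73.90 = 433.9 (feasible in tier 1): TC = 7,600×£73.90 + (7,600/433.9)×238 + (433.9/2)×0.26×£73.90 = £569,977.18.
EOQ at £73.37 = 435.5 < 7400, so use break Q=7400: TC = 7,600×£73.37 + (7,600/7400.0)×238 + (7400.0/2)×0.26×£73.37 = £628,438.37.
Lowest total cost is £569,977.18 at Q = 433.9.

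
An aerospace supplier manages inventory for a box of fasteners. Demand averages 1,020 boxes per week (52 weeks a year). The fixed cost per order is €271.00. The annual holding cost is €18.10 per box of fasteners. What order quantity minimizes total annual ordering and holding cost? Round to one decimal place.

Annual demand D = 1,020 × 52 = 53,040.
EOQ = √(2DS / H) = √(2 × 53,040 × 271 / 18.1).
= √(28,747,680 / 18.1) = √1,588,269.6133 ≈ 1260.266.

Q* ≈ 1,260.3 boxes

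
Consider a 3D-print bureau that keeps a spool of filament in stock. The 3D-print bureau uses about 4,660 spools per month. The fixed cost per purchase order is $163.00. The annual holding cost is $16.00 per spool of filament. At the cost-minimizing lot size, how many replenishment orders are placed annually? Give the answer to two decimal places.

N ≈ 52.39 orders per year

Annual demand D = 4,660 × 12 = 55,920.
Q* = √(2DS/H) = √(2 × 55,920 × 163 / 16) ≈ 1067.41.
Orders per year = D / Q* = 55,920 / 1067.41 ≈ 52.388.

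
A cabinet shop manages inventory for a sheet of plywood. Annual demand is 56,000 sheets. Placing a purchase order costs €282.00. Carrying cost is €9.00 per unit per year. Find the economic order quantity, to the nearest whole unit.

Q* ≈ 1,873 sheets

EOQ = √(2DS / H) = √(2 × 56,000 × 282 / 9).
= √(31,584,000 / 9) = √3,509,333.3333 ≈ 1873.321.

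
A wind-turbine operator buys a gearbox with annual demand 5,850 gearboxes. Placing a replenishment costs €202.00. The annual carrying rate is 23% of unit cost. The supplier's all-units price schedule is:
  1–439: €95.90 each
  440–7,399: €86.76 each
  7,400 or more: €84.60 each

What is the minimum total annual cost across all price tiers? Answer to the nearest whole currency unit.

Holding cost per unit per year at price C is H = 0.23·C.
For each price level, check whether its EOQ is feasible; otherwise the best quantity at that price is the breakpoint.
EOQ at €95.90 = 327.3 (feasible in tier 1): TC = 5,850×€95.90 + (5,850/327.3)×202 + (327.3/2)×0.23×€95.90 = €568,235.08.
EOQ at €86.76 = 344.1 < 440, so use break Q=440: TC = 5,850×€86.76 + (5,850/440.0)×202 + (440.0/2)×0.23×€86.76 = €514,621.74.
EOQ at €84.60 = 348.5 < 7400, so use break Q=7400: TC = 5,850×€84.60 + (5,850/7400.0)×202 + (7400.0/2)×0.23×€84.60 = €567,064.29.
Lowest total cost among the candidates is at Q = 440.0.

TC* ≈ €514,622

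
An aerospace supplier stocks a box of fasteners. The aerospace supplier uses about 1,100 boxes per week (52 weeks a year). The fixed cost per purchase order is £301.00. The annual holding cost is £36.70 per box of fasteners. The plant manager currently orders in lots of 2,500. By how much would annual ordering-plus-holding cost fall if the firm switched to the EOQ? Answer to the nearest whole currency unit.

Annual demand D = 1,100 × 52 = 57,200.
EOQ = √(2DS/H) = √(2 × 57,200 × 301 / 36.7) ≈ 968.64.
Cost at Q* = (D/Q*)S + (Q*/2)H = √(2DSH) ≈ £35,549.16.
Cost at Q = 2,500: (57,200/2,500)×301 + (2,500/2)×36.7 = £6,886.88 + £45,875.00 = £52,761.88.
Excess = £52,761.88 − £35,549.16 = £17,212.72.

Extra cost ≈ £17,213 per year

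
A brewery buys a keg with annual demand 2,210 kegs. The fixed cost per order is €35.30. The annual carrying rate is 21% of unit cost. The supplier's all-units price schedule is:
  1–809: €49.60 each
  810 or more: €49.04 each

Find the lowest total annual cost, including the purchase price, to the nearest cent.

Holding cost per unit per year at price C is H = 0.21·C.
For each price level, check whether its EOQ is feasible; otherwise the best quantity at that price is the breakpoint.
EOQ at €49.60 = 122.4 (feasible in tier 1): TC = 2,210×€49.60 + (2,210/122.4)×35.3 + (122.4/2)×0.21×€49.60 = €110,890.82.
EOQ at €49.04 = 123.1 < 810, so use break Q=810: TC = 2,210×€49.04 + (2,210/810.0)×35.3 + (810.0/2)×0.21×€49.04 = €112,645.56.
Lowest total cost among the candidates is at Q = 122.4.

TC* ≈ €110,890.82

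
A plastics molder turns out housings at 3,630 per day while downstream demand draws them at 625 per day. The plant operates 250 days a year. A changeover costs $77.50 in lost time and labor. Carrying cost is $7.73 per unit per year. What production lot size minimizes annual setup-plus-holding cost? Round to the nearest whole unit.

Q* ≈ 1,945 housings

Annual demand D = 625 × 250 = 156,250.
Production build-up factor (1 − d/p) = 1 − 625/3,630 = 0.8278.
Q* = √(2DS / (H(1 − d/p))) = √(2 × 156,250 × 77.5 / (7.73 × 0.8278)).
= √(24,218,750 / 6.3991) ≈ 1945.437.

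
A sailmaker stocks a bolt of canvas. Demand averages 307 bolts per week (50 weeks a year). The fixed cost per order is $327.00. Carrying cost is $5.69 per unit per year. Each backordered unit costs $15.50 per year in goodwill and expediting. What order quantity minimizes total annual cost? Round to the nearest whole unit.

Q* ≈ 1,553 bolts

Annual demand D = 307 × 50 = 15,350.
With planned backorders, Q* = √(2DS/H) · √((H+B)/B).
√(2DS/H) = √(2 × 15,350 × 327 / 5.69) = 1328.272.
√((H+B)/B) = √((5.69+15.5)/15.5) = 1.1692.
Q* ≈ 1553.054.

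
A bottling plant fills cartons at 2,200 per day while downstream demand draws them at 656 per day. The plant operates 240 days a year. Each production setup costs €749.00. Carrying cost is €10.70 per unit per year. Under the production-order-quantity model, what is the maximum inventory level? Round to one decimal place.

Annual demand D = 656 × 240 = 157,440.
Production build-up factor (1 − d/p) = 1 − 656/2,200 = 0.7018.
Q* = √(2DS / (H(1 − d/p))) = √(2 × 157,440 × 749 / (10.7 × 0.7018)).
= √(235,845,120 / 7.5095) ≈ 5604.144.
Maximum inventory = Q*(1 − d/p) = 5604.144 × 0.7018 ≈ 3933.090.

I_max ≈ 3,933.1 cartons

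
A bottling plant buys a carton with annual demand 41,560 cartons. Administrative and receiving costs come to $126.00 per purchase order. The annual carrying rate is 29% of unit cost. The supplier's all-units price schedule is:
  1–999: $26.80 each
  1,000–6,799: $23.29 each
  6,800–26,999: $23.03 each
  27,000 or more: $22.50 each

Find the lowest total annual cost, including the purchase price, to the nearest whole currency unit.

TC* ≈ $976,343

Holding cost per unit per year at price C is H = 0.29·C.
Evaluate total cost at each tier's feasible EOQ or, if the EOQ is below the tier, at the tier's minimum quantity.
Tier 1 ($26.80): EOQ = 1160.8 exceeds tier's upper bound 999, so this tier is dominated.
EOQ at $23.29 = 1245.2 (feasible in tier 2): TC = 41,560×$23.29 + (41,560/1245.2)×126 + (1245.2/2)×0.29×$23.29 = $976,342.90.
EOQ at $23.03 = 1252.3 < 6800, so use break Q=6800: TC = 41,560×$23.03 + (41,560/6800.0)×126 + (6800.0/2)×0.29×$23.03 = $980,604.46.
EOQ at $22.50 = 1266.9 < 27000, so use break Q=27000: TC = 41,560×$22.50 + (41,560/27000.0)×126 + (27000.0/2)×0.29×$22.50 = $1,023,381.45.
Lowest total cost among the candidates is at Q = 1245.2.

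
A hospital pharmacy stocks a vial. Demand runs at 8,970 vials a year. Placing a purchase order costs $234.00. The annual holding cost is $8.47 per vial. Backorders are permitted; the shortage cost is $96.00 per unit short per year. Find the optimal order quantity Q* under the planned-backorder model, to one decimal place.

With planned backorders, Q* = √(2DS/H) · √((H+B)/B).
√(2DS/H) = √(2 × 8,970 × 234 / 8.47) = 704.008.
√((H+B)/B) = √((8.47+96)/96) = 1.0432.
Q* ≈ 734.408.

Q* ≈ 734.4 vials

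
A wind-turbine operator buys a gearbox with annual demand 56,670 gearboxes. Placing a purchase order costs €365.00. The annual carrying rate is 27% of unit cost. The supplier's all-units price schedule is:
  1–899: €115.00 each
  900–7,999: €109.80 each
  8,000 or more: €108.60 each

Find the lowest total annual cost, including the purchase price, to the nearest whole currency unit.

TC* ≈ €6,257,386

Holding cost per unit per year at price C is H = 0.27·C.
Candidates are each tier's EOQ (if it falls in that tier) and each price-break quantity.
Tier 1 (€115.00): EOQ = 1154.3 exceeds tier's upper bound 899, so this tier is dominated.
EOQ at €109.80 = 1181.3 (feasible in tier 2): TC = 56,670×€109.80 + (56,670/1181.3)×365 + (1181.3/2)×0.27×€109.80 = €6,257,386.40.
EOQ at €108.60 = 1187.8 < 8000, so use break Q=8000: TC = 56,670×€108.60 + (56,670/8000.0)×365 + (8000.0/2)×0.27×€108.60 = €6,274,235.57.
Lowest total cost among the candidates is at Q = 1181.3.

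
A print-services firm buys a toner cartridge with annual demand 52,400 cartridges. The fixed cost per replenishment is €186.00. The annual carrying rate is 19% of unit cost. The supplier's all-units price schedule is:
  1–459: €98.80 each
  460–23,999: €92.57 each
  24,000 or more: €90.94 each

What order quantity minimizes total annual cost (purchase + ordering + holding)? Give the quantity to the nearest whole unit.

Holding cost per unit per year at price C is H = 0.19·C.
Evaluate total cost at each tier's feasible EOQ or, if the EOQ is below the tier, at the tier's minimum quantity.
Tier 1 (€98.80): EOQ = 1019.0 exceeds tier's upper bound 459, so this tier is dominated.
EOQ at €92.57 = 1052.7 (feasible in tier 2): TC = 52,400×€92.57 + (52,400/1052.7)×186 + (1052.7/2)×0.19×€92.57 = €4,869,184.08.
EOQ at €90.94 = 1062.1 < 24000, so use break Q=24000: TC = 52,400×€90.94 + (52,400/24000.0)×186 + (24000.0/2)×0.19×€90.94 = €4,973,005.30.
Lowest total cost is €4,869,184.08 at Q = 1052.7.

Q* ≈ 1,053 cartridges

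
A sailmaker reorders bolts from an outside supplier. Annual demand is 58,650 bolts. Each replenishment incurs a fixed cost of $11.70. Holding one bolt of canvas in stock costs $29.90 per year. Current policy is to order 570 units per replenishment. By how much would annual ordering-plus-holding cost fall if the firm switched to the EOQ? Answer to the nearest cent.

Extra cost ≈ $3,319.51 per year

EOQ = √(2DS/H) = √(2 × 58,650 × 11.7 / 29.9) ≈ 214.24.
Cost at Q* = (D/Q*)S + (Q*/2)H = √(2DSH) ≈ $6,405.86.
Cost at Q = 570: (58,650/570)×11.7 + (570/2)×29.9 = $1,203.87 + $8,521.50 = $9,725.37.
Excess = $9,725.37 − $6,405.86 = $3,319.51.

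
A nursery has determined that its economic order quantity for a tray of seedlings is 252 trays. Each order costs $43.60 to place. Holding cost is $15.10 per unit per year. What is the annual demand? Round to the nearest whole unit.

The basic EOQ model gives Q* = √(2DS/H); rearrange for the unknown.
From Q* = √(2DS/H): D = Q*²H / (2S) = 252² × 15.1 / (2 × 43.6) = 10996.679.

D ≈ 10,997 trays per year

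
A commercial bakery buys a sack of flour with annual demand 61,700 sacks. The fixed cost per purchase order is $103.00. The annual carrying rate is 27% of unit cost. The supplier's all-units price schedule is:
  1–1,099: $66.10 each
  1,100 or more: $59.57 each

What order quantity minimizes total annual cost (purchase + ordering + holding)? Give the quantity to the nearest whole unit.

Holding cost per unit per year at price C is H = 0.27·C.
For each price level, check whether its EOQ is feasible; otherwise the best quantity at that price is the breakpoint.
EOQ at $66.10 = 843.9 (feasible in tier 1): TC = 61,700×$66.10 + (61,700/843.9)×103 + (843.9/2)×0.27×$66.10 = $4,093,431.17.
EOQ at $59.57 = 889.0 < 1100, so use break Q=1100: TC = 61,700×$59.57 + (61,700/1100.0)×103 + (1100.0/2)×0.27×$59.57 = $3,690,092.51.
Lowest total cost is $3,690,092.51 at Q = 1100.0.

Q* ≈ 1,100 sacks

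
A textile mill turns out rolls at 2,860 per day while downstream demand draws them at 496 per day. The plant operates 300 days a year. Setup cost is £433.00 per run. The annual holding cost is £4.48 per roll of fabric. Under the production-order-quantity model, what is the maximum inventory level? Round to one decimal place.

I_max ≈ 4,876.0 rolls

Annual demand D = 496 × 300 = 148,800.
Production build-up factor (1 − d/p) = 1 − 496/2,860 = 0.8266.
Q* = √(2DS / (H(1 − d/p))) = √(2 × 148,800 × 433 / (4.48 × 0.8266)).
= √(128,860,800 / 3.703) ≈ 5899.031.
Maximum inventory = Q*(1 − d/p) = 5899.031 × 0.8266 ≈ 4875.982.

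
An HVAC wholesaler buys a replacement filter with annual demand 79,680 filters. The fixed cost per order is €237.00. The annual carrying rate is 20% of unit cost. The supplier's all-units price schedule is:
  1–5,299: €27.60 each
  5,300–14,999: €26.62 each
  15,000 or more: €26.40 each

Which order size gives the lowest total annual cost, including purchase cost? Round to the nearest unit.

Q* ≈ 5,300 filters

Holding cost per unit per year at price C is H = 0.20·C.
Candidates are each tier's EOQ (if it falls in that tier) and each price-break quantity.
EOQ at €27.60 = 2615.7 (feasible in tier 1): TC = 79,680×€27.60 + (79,680/2615.7)×237 + (2615.7/2)×0.20×€27.60 = €2,213,606.88.
EOQ at €26.62 = 2663.5 < 5300, so use break Q=5300: TC = 79,680×€26.62 + (79,680/5300.0)×237 + (5300.0/2)×0.20×€26.62 = €2,138,753.25.
EOQ at €26.40 = 2674.5 < 15000, so use break Q=15000: TC = 79,680×€26.40 + (79,680/15000.0)×237 + (15000.0/2)×0.20×€26.40 = €2,144,410.94.
Lowest total cost is €2,138,753.25 at Q = 5300.0.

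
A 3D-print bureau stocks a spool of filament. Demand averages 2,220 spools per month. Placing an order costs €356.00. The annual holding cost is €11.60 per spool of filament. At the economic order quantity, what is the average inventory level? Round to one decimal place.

Annual demand D = 2,220 × 12 = 26,640.
EOQ = √(2DS/H) = √(2 × 26,640 × 356 / 11.6) ≈ 1278.73.
Average inventory = Q*/2 ≈ 1278.73 / 2 = 639.364.

Average inventory ≈ 639.4 spools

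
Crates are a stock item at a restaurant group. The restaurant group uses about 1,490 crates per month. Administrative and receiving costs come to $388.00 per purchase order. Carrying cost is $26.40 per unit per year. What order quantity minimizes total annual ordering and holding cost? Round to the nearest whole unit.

Annual demand D = 1,490 × 12 = 17,880.
EOQ = √(2DS / H) = √(2 × 17,880 × 388 / 26.4).
= √(13,874,880 / 26.4) = √525,563.6364 ≈ 724.958.

Q* ≈ 725 crates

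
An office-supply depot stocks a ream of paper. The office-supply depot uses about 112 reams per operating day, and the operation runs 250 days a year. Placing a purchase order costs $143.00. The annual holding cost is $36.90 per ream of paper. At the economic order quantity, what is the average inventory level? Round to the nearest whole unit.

Average inventory ≈ 233 reams

Annual demand D = 112 × 250 = 28,000.
The optimal lot size = √(2DS/H) = √(2 × 28,000 × 143 / 36.9) ≈ 465.85.
Average inventory = Q*/2 ≈ 465.85 / 2 = 232.926.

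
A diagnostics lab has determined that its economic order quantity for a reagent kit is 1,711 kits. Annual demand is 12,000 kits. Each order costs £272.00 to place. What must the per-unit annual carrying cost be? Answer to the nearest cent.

H ≈ £2.23

The basic EOQ model gives Q* = √(2DS/H); rearrange for the unknown.
From Q* = √(2DS/H): H = 2DS / Q*² = 2 × 12,000 × 272 / 1,711² = 2.2299.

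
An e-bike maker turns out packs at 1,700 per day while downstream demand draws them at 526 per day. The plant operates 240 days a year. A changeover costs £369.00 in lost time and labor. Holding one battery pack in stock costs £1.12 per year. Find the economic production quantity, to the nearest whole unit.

Q* ≈ 10,975 packs

Annual demand D = 526 × 240 = 126,240.
Production build-up factor (1 − d/p) = 1 − 526/1,700 = 0.6906.
Q* = √(2DS / (H(1 − d/p))) = √(2 × 126,240 × 369 / (1.12 × 0.6906)).
= √(93,165,120 / 0.7735) ≈ 10975.090.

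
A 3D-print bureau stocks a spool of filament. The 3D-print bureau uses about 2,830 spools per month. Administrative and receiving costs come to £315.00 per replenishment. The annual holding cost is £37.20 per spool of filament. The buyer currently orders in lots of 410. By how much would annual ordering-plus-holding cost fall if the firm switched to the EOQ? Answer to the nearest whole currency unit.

Extra cost ≈ £5,506 per year

Annual demand D = 2,830 × 12 = 33,960.
EOQ = √(2DS/H) = √(2 × 33,960 × 315 / 37.2) ≈ 758.37.
Cost at Q* = (D/Q*)S + (Q*/2)H = √(2DSH) ≈ £28,211.46.
Cost at Q = 410: (33,960/410)×315 + (410/2)×37.2 = £26,091.22 + £7,626.00 = £33,717.22.
Excess = £33,717.22 − £28,211.46 = £5,505.76.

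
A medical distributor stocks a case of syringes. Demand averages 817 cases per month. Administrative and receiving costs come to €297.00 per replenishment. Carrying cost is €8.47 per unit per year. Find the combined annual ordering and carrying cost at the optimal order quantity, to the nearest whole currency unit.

Annual demand D = 817 × 12 = 9,804.
EOQ = √(2DS/H) = √(2 × 9,804 × 297 / 8.47) ≈ 829.19.
At Q*, ordering cost (D/Q*)S equals holding cost (Q*/2)H, each = √(DSH/2).
Minimum total = √(2DSH) = √(2 × 9,804 × 297 × 8.47) ≈ 7023.225.

TC* ≈ €7,023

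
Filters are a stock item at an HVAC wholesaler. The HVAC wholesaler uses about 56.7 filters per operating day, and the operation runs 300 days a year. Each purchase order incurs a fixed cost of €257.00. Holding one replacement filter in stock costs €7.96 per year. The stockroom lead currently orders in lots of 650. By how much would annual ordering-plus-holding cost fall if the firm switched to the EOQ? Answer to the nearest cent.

Extra cost ≈ €970.11 per year

Annual demand D = 56.7 × 300 = 17,010.
EOQ = √(2DS/H) = √(2 × 17,010 × 257 / 7.96) ≈ 1048.04.
Cost at Q* = (D/Q*)S + (Q*/2)H = √(2DSH) ≈ €8,342.39.
Cost at Q = 650: (17,010/650)×257 + (650/2)×7.96 = €6,725.49 + €2,587.00 = €9,312.49.
Excess = €9,312.49 − €8,342.39 = €970.11.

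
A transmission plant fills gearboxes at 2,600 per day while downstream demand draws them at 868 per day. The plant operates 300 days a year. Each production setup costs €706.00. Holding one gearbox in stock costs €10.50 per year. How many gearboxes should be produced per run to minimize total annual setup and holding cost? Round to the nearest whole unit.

Annual demand D = 868 × 300 = 260,400.
Production build-up factor (1 − d/p) = 1 − 868/2,600 = 0.6662.
Q* = √(2DS / (H(1 − d/p))) = √(2 × 260,400 × 706 / (10.5 × 0.6662)).
= √(367,684,800 / 6.9946) ≈ 7250.299.

Q* ≈ 7,250 gearboxes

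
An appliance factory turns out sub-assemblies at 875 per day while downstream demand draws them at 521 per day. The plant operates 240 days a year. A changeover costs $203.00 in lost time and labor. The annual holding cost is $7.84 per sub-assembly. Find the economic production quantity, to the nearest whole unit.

Q* ≈ 4,001 sub-assemblies

Annual demand D = 521 × 240 = 125,040.
Production build-up factor (1 − d/p) = 1 − 521/875 = 0.4046.
Q* = √(2DS / (H(1 − d/p))) = √(2 × 125,040 × 203 / (7.84 × 0.4046)).
= √(50,766,240 / 3.1718) ≈ 4000.662.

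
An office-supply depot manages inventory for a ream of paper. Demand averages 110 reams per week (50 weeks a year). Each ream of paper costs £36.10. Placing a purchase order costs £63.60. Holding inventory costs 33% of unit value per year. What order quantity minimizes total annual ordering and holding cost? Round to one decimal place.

Q* ≈ 242.3 reams

Annual demand D = 110 × 50 = 5,500.
Holding cost H = 0.33 × £36.10 = £11.9130 per unit per year.
EOQ = √(2DS / H) = √(2 × 5,500 × 63.6 / 11.913).
= √(699,600 / 11.913) = √58,725.7618 ≈ 242.334.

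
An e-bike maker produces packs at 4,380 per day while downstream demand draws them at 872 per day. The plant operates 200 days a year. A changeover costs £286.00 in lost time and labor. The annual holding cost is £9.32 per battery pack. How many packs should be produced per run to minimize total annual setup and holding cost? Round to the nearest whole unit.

Q* ≈ 3,656 packs

Annual demand D = 872 × 200 = 174,400.
Production build-up factor (1 − d/p) = 1 − 872/4,380 = 0.8009.
Q* = √(2DS / (H(1 − d/p))) = √(2 × 174,400 × 286 / (9.32 × 0.8009)).
= √(99,756,800 / 7.4645) ≈ 3655.700.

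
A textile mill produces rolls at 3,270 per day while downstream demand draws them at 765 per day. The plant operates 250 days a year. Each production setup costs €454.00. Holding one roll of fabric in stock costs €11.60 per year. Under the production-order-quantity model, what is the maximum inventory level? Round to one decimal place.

I_max ≈ 3,386.4 rolls

Annual demand D = 765 × 250 = 191,250.
Production build-up factor (1 − d/p) = 1 − 765/3,270 = 0.7661.
Q* = √(2DS / (H(1 − d/p))) = √(2 × 191,250 × 454 / (11.6 × 0.7661)).
= √(173,655,000 / 8.8862) ≈ 4420.635.
Maximum inventory = Q*(1 − d/p) = 4420.635 × 0.7661 ≈ 3386.450.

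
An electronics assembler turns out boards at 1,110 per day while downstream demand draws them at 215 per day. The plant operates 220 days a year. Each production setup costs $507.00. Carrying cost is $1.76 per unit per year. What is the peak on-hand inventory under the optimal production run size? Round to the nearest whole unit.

I_max ≈ 4,688 boards

Annual demand D = 215 × 220 = 47,300.
Production build-up factor (1 − d/p) = 1 − 215/1,110 = 0.8063.
Q* = √(2DS / (H(1 − d/p))) = √(2 × 47,300 × 507 / (1.76 × 0.8063)).
= √(47,962,200 / 1.4191) ≈ 5813.574.
Maximum inventory = Q*(1 − d/p) = 5813.574 × 0.8063 ≈ 4687.521.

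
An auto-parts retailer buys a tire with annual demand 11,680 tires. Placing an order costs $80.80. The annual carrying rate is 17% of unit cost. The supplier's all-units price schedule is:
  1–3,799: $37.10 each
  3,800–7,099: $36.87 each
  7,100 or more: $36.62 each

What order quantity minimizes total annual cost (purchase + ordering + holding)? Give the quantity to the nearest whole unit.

Holding cost per unit per year at price C is H = 0.17·C.
Candidates are each tier's EOQ (if it falls in that tier) and each price-break quantity.
EOQ at $37.10 = 547.1 (feasible in tier 1): TC = 11,680×$37.10 + (11,680/547.1)×80.8 + (547.1/2)×0.17×$37.10 = $436,778.27.
EOQ at $36.87 = 548.8 < 3800, so use break Q=3800: TC = 11,680×$36.87 + (11,680/3800.0)×80.8 + (3800.0/2)×0.17×$36.87 = $442,798.96.
EOQ at $36.62 = 550.6 < 7100, so use break Q=7100: TC = 11,680×$36.62 + (11,680/7100.0)×80.8 + (7100.0/2)×0.17×$36.62 = $449,954.69.
Lowest total cost is $436,778.27 at Q = 547.1.

Q* ≈ 547 tires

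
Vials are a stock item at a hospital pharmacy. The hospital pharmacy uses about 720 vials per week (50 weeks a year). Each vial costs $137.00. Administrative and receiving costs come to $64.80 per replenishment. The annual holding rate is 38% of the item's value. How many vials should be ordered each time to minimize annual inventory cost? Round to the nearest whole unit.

Q* ≈ 299 vials

Annual demand D = 720 × 50 = 36,000.
Holding cost H = 0.38 × $137.00 = $52.0600 per unit per year.
EOQ = √(2DS / H) = √(2 × 36,000 × 64.8 / 52.06).
= √(4,665,600 / 52.06) = √89,619.6696 ≈ 299.365.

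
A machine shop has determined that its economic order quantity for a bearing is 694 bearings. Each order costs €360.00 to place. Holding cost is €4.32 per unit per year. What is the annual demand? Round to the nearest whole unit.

D ≈ 2,890 bearings per year

Invert the EOQ relation Q*² = 2DS/H.
From Q* = √(2DS/H): D = Q*²H / (2S) = 694² × 4.32 / (2 × 360) = 2889.816.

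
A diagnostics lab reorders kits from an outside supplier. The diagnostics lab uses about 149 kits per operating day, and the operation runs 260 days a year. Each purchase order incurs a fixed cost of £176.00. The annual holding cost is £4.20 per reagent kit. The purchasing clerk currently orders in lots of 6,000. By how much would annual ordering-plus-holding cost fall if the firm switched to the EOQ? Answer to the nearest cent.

Extra cost ≈ £6,168.47 per year

Annual demand D = 149 × 260 = 38,740.
EOQ = √(2DS/H) = √(2 × 38,740 × 176 / 4.2) ≈ 1801.88.
Cost at Q* = (D/Q*)S + (Q*/2)H = √(2DSH) ≈ £7,567.91.
Cost at Q = 6,000: (38,740/6,000)×176 + (6,000/2)×4.2 = £1,136.37 + £12,600.00 = £13,736.37.
Excess = £13,736.37 − £7,567.91 = £6,168.47.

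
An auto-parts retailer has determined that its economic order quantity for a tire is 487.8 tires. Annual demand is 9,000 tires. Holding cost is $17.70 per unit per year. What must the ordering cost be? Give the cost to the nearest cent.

S ≈ $233.98

Squaring Q* = √(2DS/H) gives Q*² = 2DS/H.
From Q* = √(2DS/H): S = Q*²H / (2D) = 487.8² × 17.7 / (2 × 9,000) = 233.9830.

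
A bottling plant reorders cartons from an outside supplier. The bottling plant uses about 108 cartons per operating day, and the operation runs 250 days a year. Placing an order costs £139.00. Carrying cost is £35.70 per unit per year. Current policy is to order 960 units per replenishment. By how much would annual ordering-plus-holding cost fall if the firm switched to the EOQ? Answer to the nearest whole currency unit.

Extra cost ≈ £4,676 per year

Annual demand D = 108 × 250 = 27,000.
EOQ = √(2DS/H) = √(2 × 27,000 × 139 / 35.7) ≈ 458.53.
Cost at Q* = (D/Q*)S + (Q*/2)H = √(2DSH) ≈ £16,369.61.
Cost at Q = 960: (27,000/960)×139 + (960/2)×35.7 = £3,909.38 + £17,136.00 = £21,045.38.
Excess = £21,045.38 − £16,369.61 = £4,675.76.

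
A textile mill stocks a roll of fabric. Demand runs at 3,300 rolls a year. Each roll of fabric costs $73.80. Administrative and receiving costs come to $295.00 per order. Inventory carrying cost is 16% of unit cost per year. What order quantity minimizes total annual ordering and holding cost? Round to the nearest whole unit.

Holding cost H = 0.16 × $73.80 = $11.8080 per unit per year.
EOQ = √(2DS / H) = √(2 × 3,300 × 295 / 11.808).
= √(1,947,000 / 11.808) = √164,888.2114 ≈ 406.064.

Q* ≈ 406 rolls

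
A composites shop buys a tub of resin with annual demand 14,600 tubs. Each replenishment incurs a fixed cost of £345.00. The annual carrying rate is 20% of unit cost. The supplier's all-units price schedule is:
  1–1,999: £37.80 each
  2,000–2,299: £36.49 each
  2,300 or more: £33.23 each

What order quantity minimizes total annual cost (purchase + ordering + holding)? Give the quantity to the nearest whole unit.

Q* ≈ 2,300 tubs

Holding cost per unit per year at price C is H = 0.20·C.
Evaluate total cost at each tier's feasible EOQ or, if the EOQ is below the tier, at the tier's minimum quantity.
EOQ at £37.80 = 1154.4 (feasible in tier 1): TC = 14,600×£37.80 + (14,600/1154.4)×345 + (1154.4/2)×0.20×£37.80 = £560,606.94.
EOQ at £36.49 = 1174.9 < 2000, so use break Q=2000: TC = 14,600×£36.49 + (14,600/2000.0)×345 + (2000.0/2)×0.20×£36.49 = £542,570.50.
EOQ at £33.23 = 1231.2 < 2300, so use break Q=2300: TC = 14,600×£33.23 + (14,600/2300.0)×345 + (2300.0/2)×0.20×£33.23 = £494,990.90.
Lowest total cost is £494,990.90 at Q = 2300.0.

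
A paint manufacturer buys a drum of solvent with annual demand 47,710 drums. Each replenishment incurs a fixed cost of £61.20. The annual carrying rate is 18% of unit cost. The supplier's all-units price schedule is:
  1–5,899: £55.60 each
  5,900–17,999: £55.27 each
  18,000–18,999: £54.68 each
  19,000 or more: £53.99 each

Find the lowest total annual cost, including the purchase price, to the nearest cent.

Holding cost per unit per year at price C is H = 0.18·C.
For each price level, check whether its EOQ is feasible; otherwise the best quantity at that price is the breakpoint.
EOQ at £55.60 = 763.9 (feasible in tier 1): TC = 47,710×£55.60 + (47,710/763.9)×61.2 + (763.9/2)×0.18×£55.60 = £2,660,320.85.
EOQ at £55.27 = 766.2 < 5900, so use break Q=5900: TC = 47,710×£55.27 + (47,710/5900.0)×61.2 + (5900.0/2)×0.18×£55.27 = £2,666,774.96.
EOQ at £54.68 = 770.3 < 18000, so use break Q=18000: TC = 47,710×£54.68 + (47,710/18000.0)×61.2 + (18000.0/2)×0.18×£54.68 = £2,697,526.61.
EOQ at £53.99 = 775.2 < 19000, so use break Q=19000: TC = 47,710×£53.99 + (47,710/19000.0)×61.2 + (19000.0/2)×0.18×£53.99 = £2,668,339.48.
Lowest total cost among the candidates is at Q = 763.9.

TC* ≈ £2,660,320.85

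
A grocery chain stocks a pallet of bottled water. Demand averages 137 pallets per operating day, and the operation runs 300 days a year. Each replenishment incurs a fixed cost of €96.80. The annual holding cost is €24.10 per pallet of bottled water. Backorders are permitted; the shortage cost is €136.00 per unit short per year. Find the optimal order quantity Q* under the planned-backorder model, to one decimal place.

Q* ≈ 623.4 pallets

Annual demand D = 137 × 300 = 41,100.
With planned backorders, Q* = √(2DS/H) · √((H+B)/B).
√(2DS/H) = √(2 × 41,100 × 96.8 / 24.1) = 574.599.
√((H+B)/B) = √((24.1+136)/136) = 1.0850.
Q* ≈ 623.435.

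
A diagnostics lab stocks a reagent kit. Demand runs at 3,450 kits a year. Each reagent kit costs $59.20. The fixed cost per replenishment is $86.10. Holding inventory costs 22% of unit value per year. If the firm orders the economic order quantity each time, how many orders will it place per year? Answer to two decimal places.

N ≈ 16.15 orders per year

Holding cost H = 0.22 × $59.20 = $13.0240 per unit per year.
The optimal lot size = √(2DS/H) = √(2 × 3,450 × 86.1 / 13.024) ≈ 213.58.
Orders per year = D / Q* = 3,450 / 213.58 ≈ 16.153.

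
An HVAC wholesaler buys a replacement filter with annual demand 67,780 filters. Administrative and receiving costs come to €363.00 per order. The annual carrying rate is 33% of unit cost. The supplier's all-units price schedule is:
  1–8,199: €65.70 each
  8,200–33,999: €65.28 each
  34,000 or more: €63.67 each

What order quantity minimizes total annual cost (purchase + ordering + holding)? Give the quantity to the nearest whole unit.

Holding cost per unit per year at price C is H = 0.33·C.
Evaluate total cost at each tier's feasible EOQ or, if the EOQ is below the tier, at the tier's minimum quantity.
EOQ at €65.70 = 1506.5 (feasible in tier 1): TC = 67,780×€65.70 + (67,780/1506.5)×363 + (1506.5/2)×0.33×€65.70 = €4,485,809.20.
EOQ at €65.28 = 1511.4 < 8200, so use break Q=8200: TC = 67,780×€65.28 + (67,780/8200.0)×363 + (8200.0/2)×0.33×€65.28 = €4,516,002.74.
EOQ at €63.67 = 1530.4 < 34000, so use break Q=34000: TC = 67,780×€63.67 + (67,780/34000.0)×363 + (34000.0/2)×0.33×€63.67 = €4,673,464.95.
Lowest total cost is €4,485,809.20 at Q = 1506.5.

Q* ≈ 1,507 filters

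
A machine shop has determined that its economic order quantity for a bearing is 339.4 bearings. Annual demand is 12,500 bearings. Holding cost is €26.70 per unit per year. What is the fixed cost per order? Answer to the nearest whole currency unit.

Invert the EOQ relation Q*² = 2DS/H.
From Q* = √(2DS/H): S = Q*²H / (2D) = 339.4² × 26.7 / (2 × 12,500) = 123.0254.

S ≈ €123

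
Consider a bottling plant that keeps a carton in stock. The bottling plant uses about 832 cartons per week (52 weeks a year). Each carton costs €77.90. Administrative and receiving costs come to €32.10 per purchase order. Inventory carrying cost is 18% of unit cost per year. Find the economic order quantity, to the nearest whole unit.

Annual demand D = 832 × 52 = 43,264.
Holding cost H = 0.18 × €77.90 = €14.0220 per unit per year.
EOQ = √(2DS / H) = √(2 × 43,264 × 32.1 / 14.022).
= √(2,777,548.8 / 14.022) = √198,085.0663 ≈ 445.067.

Q* ≈ 445 cartons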